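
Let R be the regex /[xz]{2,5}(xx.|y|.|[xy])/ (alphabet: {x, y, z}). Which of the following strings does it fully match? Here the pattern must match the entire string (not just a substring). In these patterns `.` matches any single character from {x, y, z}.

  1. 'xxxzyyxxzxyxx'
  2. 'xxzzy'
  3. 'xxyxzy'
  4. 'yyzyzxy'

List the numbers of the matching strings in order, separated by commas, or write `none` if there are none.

2

1 → no match
2 → match
3 → no match
4 → no match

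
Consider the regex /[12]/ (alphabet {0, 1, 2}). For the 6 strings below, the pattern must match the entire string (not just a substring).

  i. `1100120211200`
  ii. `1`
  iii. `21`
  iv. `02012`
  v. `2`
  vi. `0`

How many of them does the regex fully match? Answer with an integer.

i → no match
ii. `1` → match
iii. `21` → no match
iv. `02012` → no match
v. `2` → match
vi. `0` → no match
Total matched: 2

2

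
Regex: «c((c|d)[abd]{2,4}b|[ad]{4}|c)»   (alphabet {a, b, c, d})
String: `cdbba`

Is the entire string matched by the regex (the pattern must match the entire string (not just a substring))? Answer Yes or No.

No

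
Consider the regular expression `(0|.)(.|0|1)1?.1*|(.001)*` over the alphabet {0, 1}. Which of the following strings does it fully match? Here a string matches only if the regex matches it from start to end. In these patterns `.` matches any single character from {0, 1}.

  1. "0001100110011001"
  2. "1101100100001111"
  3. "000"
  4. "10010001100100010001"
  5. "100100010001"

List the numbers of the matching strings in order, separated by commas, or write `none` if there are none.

1, 3, 4, 5

1 → match
2 → no match
3 → match
4 → match
5 → match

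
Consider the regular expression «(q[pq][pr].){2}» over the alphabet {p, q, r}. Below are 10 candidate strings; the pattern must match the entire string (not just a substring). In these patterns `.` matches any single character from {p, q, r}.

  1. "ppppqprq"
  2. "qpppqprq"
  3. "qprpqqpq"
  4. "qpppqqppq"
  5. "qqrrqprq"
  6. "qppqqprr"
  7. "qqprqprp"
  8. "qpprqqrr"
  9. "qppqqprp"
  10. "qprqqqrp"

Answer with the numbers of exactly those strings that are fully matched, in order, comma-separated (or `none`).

1. "ppppqprq" → no match — must start with "q"
2. "qpppqprq" → match
3. "qprpqqpq" → match
4. "qpppqqppq" → no match
5. "qqrrqprq" → match
6. "qppqqprr" → match
7. "qqprqprp" → match
8. "qpprqqrr" → match
9. "qppqqprp" → match
10. "qprqqqrp" → match

2, 3, 5, 6, 7, 8, 9, 10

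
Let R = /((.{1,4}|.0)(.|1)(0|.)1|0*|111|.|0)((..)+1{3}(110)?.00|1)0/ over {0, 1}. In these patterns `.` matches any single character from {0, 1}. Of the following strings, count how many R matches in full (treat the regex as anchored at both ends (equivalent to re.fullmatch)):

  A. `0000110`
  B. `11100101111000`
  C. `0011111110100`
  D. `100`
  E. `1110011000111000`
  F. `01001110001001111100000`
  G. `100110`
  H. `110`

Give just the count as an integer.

A → match
B → match
C → no match
D → no match
E → no match
F → match
G → match
H → match
Total matched: 5

5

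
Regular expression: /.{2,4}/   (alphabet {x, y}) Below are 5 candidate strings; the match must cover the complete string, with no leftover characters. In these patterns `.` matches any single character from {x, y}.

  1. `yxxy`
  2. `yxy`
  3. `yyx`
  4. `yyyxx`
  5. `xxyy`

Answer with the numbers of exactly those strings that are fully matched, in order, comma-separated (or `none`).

1, 2, 3, 5

1. `yxxy` → match
2. `yxy` → match
3. `yyx` → match
4. `yyyxx` → no match
5. `xxyy` → match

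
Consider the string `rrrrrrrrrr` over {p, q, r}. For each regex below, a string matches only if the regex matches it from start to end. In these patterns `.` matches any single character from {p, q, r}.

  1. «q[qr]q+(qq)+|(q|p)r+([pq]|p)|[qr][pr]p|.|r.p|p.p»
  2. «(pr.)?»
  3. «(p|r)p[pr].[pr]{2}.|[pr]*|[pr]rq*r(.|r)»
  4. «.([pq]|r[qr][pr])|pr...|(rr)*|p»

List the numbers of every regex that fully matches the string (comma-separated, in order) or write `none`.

1 → no match
2 → no match
3 → match
4 → match

3, 4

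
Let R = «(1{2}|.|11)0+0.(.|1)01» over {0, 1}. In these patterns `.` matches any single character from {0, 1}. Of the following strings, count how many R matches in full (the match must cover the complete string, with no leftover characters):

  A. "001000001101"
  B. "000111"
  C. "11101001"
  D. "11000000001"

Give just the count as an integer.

1

A → no match
B → no match — must end with "01"
C → no match
D → match
Total matched: 1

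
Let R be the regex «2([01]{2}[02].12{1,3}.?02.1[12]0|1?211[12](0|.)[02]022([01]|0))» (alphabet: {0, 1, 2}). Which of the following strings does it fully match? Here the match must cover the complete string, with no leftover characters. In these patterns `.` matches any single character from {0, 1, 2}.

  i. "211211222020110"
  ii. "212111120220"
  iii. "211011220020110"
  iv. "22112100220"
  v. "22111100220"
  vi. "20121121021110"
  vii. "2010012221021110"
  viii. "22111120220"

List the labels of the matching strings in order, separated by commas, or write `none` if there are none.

i, ii, iii, iv, v, vi, vii, viii

i → match
ii → match
iii → match
iv → match
v → match
vi → match
vii → match
viii → match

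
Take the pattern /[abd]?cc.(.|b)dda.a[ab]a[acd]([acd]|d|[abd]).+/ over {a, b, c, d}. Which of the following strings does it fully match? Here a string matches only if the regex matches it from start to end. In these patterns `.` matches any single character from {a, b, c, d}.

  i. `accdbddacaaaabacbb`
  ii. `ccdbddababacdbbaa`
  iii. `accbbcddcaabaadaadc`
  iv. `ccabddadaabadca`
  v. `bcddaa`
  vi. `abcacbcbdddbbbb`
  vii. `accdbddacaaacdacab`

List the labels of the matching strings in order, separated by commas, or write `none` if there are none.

i, ii, vii

i → match
ii → match
iii → no match
iv → no match
v → no match
vi → no match
vii → match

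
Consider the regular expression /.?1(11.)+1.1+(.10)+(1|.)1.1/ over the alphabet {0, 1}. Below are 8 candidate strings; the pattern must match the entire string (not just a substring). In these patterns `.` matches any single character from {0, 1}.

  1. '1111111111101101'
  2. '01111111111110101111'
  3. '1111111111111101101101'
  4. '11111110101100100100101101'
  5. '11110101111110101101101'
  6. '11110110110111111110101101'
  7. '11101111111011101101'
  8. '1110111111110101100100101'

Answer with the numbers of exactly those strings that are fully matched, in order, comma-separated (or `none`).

1, 2, 3, 4, 5, 6, 7, 8

1 → match
2 → match
3 → match
4 → match
5 → match
6 → match
7 → match
8 → match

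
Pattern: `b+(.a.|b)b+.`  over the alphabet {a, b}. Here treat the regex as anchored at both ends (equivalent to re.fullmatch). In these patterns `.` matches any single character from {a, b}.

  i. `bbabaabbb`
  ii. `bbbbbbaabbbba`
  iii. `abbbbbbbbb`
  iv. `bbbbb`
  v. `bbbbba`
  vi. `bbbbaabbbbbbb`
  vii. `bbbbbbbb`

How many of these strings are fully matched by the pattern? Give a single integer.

i → no match
ii → match
iii → no match — must start with `b`
iv → match
v → match
vi → match
vii → match
Total matched: 5

5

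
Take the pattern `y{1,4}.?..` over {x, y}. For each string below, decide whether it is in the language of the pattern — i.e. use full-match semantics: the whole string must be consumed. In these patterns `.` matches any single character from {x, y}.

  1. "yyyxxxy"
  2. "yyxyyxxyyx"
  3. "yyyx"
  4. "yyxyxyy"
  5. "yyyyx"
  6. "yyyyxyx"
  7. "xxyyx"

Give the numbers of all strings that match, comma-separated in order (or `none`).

1 → no match
2 → no match
3 → match
4 → no match
5 → match
6 → match
7 → no match — must start with "y"

3, 5, 6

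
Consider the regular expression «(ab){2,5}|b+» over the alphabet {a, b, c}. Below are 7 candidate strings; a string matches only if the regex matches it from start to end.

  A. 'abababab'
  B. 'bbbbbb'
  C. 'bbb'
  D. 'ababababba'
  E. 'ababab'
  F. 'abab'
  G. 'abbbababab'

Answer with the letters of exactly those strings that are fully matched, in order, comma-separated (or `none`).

A → match
B → match
C → match
D → no match
E → match
F → match
G → no match

A, B, C, E, F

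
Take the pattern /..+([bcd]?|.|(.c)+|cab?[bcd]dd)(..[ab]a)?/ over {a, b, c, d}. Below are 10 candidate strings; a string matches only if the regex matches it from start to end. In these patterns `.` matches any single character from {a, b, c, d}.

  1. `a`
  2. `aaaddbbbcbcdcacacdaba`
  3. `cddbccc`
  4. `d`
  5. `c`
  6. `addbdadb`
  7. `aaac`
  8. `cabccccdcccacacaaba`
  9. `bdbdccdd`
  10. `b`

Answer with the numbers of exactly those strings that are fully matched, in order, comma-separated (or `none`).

2, 3, 6, 7, 8, 9

1 → no match
2 → match
3 → match
4 → no match
5 → no match
6 → match
7 → match
8 → match
9 → match
10 → no match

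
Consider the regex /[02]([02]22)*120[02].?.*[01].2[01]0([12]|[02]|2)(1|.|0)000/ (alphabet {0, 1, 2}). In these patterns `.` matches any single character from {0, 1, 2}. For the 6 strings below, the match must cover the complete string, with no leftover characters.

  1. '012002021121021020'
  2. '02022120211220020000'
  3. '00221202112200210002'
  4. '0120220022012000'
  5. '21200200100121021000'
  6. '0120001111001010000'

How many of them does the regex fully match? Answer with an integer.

1

1 → no match — must end with '000'
2 → no match
3 → no match — must end with '000'
4 → no match
5 → match
6 → no match
Total matched: 1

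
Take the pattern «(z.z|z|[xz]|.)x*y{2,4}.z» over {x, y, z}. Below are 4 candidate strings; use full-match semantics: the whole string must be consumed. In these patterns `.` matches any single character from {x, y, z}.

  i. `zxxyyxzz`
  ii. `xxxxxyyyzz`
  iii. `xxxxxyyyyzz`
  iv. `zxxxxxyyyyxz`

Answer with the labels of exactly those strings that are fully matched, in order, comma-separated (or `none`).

ii, iii, iv

i → no match
ii → match
iii → match
iv → match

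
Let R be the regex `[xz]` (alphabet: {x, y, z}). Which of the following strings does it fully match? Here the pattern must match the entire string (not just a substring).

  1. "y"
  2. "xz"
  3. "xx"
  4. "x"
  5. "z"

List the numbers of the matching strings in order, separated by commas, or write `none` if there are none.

4, 5

1 → no match
2 → no match
3 → no match
4 → match
5 → match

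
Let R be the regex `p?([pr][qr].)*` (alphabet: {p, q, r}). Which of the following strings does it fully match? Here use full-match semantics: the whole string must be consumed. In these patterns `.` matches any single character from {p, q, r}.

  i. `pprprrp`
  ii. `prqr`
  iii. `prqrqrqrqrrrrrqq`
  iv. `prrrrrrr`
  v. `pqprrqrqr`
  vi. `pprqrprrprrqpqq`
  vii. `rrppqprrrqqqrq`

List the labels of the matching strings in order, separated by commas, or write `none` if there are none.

i → match
ii → match
iii → no match
iv → no match
v → match
vi → no match
vii → no match

i, ii, v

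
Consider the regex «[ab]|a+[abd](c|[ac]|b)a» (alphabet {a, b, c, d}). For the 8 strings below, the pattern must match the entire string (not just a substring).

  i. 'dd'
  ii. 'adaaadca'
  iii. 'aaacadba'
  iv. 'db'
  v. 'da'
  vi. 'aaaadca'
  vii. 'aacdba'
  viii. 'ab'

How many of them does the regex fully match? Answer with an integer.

1

i → no match
ii → no match
iii → no match
iv → no match
v → no match
vi → match
vii → no match
viii → no match
Total matched: 1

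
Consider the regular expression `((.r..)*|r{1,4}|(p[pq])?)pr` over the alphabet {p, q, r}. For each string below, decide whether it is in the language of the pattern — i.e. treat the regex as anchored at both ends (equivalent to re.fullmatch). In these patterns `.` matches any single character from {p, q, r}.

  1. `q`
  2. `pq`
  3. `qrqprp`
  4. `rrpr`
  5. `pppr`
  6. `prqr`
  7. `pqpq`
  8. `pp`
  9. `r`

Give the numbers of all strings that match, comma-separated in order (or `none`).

1 → no match — must end with `pr`
2 → no match — must end with `pr`
3 → no match — must end with `pr`
4 → match
5 → match
6 → no match — must end with `pr`
7 → no match — must end with `pr`
8 → no match — must end with `pr`
9 → no match — must end with `pr`

4, 5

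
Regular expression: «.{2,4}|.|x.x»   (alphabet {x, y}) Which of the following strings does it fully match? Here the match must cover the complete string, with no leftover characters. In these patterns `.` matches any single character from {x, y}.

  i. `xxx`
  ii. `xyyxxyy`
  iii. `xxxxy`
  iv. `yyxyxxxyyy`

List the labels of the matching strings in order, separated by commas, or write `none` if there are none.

i → match
ii → no match
iii → no match
iv → no match

i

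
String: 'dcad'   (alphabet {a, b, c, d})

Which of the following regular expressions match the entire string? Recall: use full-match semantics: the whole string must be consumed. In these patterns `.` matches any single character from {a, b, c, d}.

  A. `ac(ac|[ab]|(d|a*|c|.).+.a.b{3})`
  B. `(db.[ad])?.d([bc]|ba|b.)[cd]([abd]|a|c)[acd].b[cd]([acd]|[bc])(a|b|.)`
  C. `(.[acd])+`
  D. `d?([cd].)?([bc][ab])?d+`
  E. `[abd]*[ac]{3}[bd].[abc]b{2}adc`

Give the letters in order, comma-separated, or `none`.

C, D

A → no match — must start with 'ac'
B → no match
C → match
D → match
E → no match — must end with 'badc'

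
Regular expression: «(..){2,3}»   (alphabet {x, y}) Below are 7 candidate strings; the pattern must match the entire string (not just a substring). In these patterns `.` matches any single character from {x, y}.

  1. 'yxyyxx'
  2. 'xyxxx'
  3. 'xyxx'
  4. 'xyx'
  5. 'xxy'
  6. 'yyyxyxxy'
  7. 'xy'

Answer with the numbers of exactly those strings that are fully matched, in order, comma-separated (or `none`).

1, 3

1 → match
2 → no match
3 → match
4 → no match
5 → no match
6 → no match
7 → no match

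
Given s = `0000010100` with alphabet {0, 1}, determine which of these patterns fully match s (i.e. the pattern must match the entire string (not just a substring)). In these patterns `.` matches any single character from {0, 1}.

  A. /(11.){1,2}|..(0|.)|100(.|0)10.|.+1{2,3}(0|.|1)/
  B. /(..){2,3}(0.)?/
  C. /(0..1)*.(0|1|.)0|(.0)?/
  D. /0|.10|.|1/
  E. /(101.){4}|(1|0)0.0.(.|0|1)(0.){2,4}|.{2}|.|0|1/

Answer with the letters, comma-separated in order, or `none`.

E

A → no match
B → no match
C → no match
D → no match
E → match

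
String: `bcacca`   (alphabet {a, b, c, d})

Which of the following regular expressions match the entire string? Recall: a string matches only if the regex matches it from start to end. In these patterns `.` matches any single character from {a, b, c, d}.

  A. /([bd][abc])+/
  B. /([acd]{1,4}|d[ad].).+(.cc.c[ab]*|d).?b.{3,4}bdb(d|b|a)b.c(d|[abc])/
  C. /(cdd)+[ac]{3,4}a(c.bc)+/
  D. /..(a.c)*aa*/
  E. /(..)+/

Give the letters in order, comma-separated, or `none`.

D, E

A → no match
B → no match
C → no match — must start with `cdd`
D → match
E → match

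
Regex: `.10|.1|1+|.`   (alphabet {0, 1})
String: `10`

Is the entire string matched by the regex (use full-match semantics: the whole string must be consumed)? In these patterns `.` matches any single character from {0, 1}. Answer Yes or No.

No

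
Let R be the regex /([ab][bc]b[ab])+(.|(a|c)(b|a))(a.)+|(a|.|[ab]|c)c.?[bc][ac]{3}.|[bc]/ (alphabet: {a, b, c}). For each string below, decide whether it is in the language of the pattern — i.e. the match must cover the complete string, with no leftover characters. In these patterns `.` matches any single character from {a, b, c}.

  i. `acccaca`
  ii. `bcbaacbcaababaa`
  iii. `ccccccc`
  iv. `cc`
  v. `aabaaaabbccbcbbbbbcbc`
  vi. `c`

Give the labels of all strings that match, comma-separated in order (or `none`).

i, iii, vi

i → match
ii → no match
iii → match
iv → no match
v → no match
vi → match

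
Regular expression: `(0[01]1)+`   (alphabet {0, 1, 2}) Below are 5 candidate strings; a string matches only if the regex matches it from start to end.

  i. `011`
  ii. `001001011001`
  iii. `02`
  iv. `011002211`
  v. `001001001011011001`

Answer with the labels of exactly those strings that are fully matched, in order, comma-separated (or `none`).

i → match
ii → match
iii → no match — must end with `1`
iv → no match
v → match

i, ii, v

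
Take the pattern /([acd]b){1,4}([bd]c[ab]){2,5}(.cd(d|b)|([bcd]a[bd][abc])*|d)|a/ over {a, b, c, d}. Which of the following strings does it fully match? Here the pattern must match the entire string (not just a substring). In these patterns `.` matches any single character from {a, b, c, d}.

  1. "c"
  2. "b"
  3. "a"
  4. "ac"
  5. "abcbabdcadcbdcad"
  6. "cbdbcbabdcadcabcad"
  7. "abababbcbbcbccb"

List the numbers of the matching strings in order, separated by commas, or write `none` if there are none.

3, 5, 6

1 → no match
2 → no match
3 → match
4 → no match
5 → match
6 → match
7 → no match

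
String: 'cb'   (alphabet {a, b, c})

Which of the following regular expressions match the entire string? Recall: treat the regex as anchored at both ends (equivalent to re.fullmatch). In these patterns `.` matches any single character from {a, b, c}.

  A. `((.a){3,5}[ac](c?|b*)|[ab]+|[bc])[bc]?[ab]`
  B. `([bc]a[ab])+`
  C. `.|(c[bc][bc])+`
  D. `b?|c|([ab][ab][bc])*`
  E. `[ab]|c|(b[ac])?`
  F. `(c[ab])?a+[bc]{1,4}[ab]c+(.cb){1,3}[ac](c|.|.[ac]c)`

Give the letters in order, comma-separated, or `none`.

A → match
B → no match
C → no match
D → no match
E → no match
F → no match

A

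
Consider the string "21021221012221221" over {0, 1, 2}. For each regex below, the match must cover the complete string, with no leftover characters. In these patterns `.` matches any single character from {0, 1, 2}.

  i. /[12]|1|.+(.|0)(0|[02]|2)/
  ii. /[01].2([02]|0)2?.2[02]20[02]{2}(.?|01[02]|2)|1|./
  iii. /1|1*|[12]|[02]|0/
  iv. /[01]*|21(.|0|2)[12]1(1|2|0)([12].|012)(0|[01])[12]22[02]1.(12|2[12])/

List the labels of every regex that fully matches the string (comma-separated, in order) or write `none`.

iv

i → no match
ii → no match
iii → no match
iv → match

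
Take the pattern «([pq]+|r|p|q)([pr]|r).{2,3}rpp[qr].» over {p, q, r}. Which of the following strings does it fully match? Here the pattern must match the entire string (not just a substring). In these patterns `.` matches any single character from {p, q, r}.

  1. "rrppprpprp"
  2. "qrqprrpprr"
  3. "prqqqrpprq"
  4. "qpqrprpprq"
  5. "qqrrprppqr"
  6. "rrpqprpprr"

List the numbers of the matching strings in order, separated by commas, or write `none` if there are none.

1, 2, 3, 4, 5, 6

1. "rrppprpprp" → match
2. "qrqprrpprr" → match
3. "prqqqrpprq" → match
4. "qpqrprpprq" → match
5. "qqrrprppqr" → match
6. "rrpqprpprr" → match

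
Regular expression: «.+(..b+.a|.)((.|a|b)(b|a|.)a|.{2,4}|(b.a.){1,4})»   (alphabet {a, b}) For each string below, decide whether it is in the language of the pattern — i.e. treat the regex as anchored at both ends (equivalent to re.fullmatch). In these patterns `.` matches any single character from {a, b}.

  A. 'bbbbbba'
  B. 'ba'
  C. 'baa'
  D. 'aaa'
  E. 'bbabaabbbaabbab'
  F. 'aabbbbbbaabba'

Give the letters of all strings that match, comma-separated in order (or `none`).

A → match
B → no match
C → no match
D → no match
E → match
F → match

A, E, F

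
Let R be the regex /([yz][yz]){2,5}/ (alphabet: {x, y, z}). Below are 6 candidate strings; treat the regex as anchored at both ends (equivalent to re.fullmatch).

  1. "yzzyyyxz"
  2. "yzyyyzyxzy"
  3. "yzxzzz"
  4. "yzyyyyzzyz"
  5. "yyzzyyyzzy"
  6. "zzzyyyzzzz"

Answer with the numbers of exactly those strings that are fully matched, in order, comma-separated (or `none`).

4, 5, 6

1 → no match
2 → no match
3 → no match
4 → match
5 → match
6 → match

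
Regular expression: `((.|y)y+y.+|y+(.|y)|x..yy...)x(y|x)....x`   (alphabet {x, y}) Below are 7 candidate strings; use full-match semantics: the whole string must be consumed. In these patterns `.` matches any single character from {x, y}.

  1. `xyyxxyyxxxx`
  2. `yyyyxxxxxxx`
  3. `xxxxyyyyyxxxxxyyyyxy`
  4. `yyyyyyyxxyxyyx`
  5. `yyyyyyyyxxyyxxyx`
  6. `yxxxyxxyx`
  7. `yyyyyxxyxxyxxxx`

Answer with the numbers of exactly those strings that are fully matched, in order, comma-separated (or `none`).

1 → match
2 → match
3 → no match — must end with `x`
4 → match
5 → match
6 → match
7 → match

1, 2, 4, 5, 6, 7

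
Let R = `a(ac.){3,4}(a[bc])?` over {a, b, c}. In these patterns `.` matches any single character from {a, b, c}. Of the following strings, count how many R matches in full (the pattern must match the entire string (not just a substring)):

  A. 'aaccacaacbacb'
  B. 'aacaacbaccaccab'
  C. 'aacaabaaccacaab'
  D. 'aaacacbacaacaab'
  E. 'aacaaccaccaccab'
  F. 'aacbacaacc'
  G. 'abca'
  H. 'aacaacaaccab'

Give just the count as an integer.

A → match
B → match
C → no match
D → no match — must start with 'aac'
E → match
F → match
G → no match — must start with 'aac'
H → match
Total matched: 5

5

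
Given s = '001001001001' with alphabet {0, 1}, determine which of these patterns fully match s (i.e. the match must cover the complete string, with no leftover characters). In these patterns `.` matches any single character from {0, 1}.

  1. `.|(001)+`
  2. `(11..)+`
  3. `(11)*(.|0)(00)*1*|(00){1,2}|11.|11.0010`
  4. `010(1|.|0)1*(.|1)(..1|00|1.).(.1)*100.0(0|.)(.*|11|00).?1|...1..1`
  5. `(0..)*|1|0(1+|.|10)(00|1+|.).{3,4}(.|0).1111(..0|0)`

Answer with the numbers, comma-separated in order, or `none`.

1, 5

1 → match
2 → no match — must start with '11'
3 → no match
4 → no match
5 → match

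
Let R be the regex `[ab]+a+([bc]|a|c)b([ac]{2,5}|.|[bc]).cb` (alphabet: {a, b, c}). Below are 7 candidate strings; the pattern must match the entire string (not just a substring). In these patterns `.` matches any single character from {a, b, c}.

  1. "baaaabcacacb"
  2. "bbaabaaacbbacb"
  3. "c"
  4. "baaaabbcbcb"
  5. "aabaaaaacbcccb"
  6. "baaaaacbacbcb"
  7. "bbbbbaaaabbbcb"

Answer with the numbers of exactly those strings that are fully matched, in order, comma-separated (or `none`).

1, 2, 4, 5, 6, 7

1 → match
2 → match
3 → no match — must end with "cb"
4 → match
5 → match
6 → match
7 → match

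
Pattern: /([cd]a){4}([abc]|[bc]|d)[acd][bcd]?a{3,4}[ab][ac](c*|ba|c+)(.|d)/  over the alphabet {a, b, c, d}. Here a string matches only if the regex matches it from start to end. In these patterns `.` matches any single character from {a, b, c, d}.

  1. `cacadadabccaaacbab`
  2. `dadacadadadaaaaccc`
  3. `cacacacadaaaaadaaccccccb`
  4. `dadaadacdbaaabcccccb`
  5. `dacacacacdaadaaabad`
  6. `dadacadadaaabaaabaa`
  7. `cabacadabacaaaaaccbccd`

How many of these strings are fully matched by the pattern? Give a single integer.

1

1 → no match
2 → match
3 → no match
4 → no match
5 → no match
6 → no match
7 → no match
Total matched: 1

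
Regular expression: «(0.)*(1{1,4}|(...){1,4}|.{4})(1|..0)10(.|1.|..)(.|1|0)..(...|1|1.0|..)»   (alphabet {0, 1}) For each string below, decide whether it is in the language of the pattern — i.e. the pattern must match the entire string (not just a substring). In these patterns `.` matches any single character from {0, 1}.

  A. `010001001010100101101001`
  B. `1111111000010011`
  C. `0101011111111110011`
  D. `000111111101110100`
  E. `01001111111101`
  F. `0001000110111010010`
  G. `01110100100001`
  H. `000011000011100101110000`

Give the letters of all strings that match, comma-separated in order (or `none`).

A, D, H

A → match
B → no match
C → no match
D → match
E → no match
F → no match
G → no match
H → match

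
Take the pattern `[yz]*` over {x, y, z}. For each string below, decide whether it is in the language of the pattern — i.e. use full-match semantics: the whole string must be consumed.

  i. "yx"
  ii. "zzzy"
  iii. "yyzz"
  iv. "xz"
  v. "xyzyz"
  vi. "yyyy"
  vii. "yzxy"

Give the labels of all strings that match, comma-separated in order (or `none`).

ii, iii, vi

i → no match
ii → match
iii → match
iv → no match
v → no match
vi → match
vii → no match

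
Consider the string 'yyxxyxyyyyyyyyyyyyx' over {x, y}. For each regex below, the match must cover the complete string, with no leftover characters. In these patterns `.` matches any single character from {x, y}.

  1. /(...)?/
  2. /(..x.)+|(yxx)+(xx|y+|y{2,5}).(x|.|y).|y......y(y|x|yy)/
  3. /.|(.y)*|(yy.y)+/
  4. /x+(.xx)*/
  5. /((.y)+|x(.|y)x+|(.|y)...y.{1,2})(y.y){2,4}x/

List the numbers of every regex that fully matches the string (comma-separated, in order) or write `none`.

1 → no match
2 → no match
3 → no match
4 → no match — must start with 'x'
5 → match

5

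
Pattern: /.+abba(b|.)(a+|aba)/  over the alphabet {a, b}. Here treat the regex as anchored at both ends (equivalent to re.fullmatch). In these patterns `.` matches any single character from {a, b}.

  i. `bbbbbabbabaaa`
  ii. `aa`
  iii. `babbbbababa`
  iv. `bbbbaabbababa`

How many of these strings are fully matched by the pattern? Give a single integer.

i → match
ii. `aa` → no match
iii. `babbbbababa` → no match
iv → match
Total matched: 2

2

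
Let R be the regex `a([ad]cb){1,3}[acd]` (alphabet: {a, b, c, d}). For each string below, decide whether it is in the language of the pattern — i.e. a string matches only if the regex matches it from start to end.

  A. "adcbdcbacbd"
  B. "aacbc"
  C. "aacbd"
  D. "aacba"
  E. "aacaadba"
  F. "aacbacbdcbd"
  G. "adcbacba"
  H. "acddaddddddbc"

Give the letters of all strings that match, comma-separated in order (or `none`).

A, B, C, D, F, G

A → match
B → match
C → match
D → match
E → no match
F → match
G → match
H → no match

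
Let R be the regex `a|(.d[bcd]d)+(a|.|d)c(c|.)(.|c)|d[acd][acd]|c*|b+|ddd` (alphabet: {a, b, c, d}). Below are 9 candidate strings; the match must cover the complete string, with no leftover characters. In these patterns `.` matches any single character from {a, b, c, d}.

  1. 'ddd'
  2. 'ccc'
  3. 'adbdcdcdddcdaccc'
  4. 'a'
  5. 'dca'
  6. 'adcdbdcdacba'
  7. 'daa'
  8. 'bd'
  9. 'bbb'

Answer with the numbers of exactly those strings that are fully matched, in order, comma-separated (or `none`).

1. 'ddd' → match
2. 'ccc' → match
3 → match
4. 'a' → match
5. 'dca' → match
6. 'adcdbdcdacba' → match
7. 'daa' → match
8. 'bd' → no match
9. 'bbb' → match

1, 2, 3, 4, 5, 6, 7, 9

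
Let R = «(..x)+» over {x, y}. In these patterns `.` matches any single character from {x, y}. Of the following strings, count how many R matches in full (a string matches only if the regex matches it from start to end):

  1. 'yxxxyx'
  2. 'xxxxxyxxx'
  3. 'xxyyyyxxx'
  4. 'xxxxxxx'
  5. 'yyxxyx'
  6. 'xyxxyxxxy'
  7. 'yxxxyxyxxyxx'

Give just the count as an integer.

1 → match
2 → no match
3 → no match
4 → no match
5 → match
6 → no match — must end with 'x'
7 → match
Total matched: 3

3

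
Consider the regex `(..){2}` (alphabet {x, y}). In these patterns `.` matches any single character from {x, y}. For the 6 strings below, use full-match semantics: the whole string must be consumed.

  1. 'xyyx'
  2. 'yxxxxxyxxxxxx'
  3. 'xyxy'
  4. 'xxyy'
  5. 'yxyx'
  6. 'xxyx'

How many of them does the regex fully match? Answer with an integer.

1 → match
2 → no match
3 → match
4 → match
5 → match
6 → match
Total matched: 5

5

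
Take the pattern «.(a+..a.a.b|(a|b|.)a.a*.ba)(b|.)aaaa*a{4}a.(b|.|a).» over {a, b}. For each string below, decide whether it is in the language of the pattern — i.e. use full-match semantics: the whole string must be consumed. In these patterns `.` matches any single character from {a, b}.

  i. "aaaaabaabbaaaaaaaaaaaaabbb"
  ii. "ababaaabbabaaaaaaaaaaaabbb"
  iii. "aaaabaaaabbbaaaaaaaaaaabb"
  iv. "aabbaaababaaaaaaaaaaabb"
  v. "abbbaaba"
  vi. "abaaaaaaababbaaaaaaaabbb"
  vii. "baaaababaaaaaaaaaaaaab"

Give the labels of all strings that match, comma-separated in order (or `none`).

i, ii, iii, vii

i → match
ii → match
iii → match
iv → no match
v → no match
vi → no match
vii → match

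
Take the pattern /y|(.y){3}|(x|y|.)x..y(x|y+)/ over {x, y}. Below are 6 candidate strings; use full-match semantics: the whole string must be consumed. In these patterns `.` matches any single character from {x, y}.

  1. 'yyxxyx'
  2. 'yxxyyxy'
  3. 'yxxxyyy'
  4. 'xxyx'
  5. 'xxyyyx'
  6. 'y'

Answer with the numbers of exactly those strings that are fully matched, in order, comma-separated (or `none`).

3, 5, 6

1 → no match
2 → no match
3 → match
4 → no match
5 → match
6 → match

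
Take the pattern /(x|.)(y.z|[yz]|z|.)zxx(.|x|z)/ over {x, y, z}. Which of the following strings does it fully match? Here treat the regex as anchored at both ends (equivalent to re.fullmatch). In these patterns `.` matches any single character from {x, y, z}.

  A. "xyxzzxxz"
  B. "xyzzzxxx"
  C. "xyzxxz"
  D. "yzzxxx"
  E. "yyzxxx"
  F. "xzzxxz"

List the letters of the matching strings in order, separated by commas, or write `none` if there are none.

A, B, C, D, E, F

A → match
B → match
C → match
D → match
E → match
F → match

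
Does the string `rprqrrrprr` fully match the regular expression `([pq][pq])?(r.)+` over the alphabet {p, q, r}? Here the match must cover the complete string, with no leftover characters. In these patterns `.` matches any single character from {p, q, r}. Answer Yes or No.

Yes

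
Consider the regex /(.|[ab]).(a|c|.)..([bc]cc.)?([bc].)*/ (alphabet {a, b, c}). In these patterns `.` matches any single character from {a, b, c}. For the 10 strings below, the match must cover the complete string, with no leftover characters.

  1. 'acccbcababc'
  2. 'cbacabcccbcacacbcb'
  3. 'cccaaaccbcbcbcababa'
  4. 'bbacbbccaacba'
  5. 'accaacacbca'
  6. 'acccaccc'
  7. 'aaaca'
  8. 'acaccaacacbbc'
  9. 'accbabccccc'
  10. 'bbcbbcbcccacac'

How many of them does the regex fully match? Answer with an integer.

1 → match
2 → no match
3 → no match
4 → no match
5 → match
6 → no match
7 → match
8 → no match
9 → match
10 → no match
Total matched: 4

4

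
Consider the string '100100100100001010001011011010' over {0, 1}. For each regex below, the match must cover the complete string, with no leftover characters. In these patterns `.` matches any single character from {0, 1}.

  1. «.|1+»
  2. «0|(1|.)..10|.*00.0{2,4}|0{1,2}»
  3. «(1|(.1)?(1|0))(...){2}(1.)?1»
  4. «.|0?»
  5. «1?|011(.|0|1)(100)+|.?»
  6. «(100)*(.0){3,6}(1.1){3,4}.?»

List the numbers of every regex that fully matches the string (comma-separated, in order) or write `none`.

6

1 → no match
2 → no match
3 → no match — must end with '1'
4 → no match
5 → no match
6 → match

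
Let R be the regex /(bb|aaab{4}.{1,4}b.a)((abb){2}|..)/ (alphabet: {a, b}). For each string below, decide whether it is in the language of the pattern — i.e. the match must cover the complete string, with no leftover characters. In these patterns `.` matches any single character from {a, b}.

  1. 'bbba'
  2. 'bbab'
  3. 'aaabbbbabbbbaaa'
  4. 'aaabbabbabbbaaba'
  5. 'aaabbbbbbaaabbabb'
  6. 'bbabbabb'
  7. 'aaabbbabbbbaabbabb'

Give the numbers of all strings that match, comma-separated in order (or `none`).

1 → match
2 → match
3 → match
4 → no match
5 → match
6 → match
7 → no match

1, 2, 3, 5, 6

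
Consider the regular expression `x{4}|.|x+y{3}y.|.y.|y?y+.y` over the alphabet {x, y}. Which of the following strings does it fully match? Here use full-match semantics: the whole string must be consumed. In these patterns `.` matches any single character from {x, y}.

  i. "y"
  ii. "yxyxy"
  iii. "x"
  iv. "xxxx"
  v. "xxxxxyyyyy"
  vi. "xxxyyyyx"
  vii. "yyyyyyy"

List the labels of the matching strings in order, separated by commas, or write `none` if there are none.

i, iii, iv, v, vi, vii

i → match
ii → no match
iii → match
iv → match
v → match
vi → match
vii → match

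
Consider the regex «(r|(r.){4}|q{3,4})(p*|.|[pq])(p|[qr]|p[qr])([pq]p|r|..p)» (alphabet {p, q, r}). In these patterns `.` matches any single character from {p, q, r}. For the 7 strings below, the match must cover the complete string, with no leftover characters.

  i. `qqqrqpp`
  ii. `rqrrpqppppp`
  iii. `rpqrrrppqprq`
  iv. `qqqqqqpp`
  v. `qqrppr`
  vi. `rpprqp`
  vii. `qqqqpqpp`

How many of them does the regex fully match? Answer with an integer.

4

i → match
ii → no match
iii → no match
iv → match
v → no match
vi → match
vii → match
Total matched: 4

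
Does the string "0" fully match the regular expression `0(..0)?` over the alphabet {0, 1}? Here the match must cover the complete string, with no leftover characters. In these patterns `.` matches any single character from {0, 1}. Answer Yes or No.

Yes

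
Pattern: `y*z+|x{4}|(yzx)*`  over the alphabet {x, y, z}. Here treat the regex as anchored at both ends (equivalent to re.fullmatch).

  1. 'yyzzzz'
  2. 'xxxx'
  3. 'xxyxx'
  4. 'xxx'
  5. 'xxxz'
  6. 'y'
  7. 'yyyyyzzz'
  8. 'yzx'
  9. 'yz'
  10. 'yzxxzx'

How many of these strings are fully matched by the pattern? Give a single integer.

5

1 → match
2 → match
3 → no match
4 → no match
5 → no match
6 → no match
7 → match
8 → match
9 → match
10 → no match
Total matched: 5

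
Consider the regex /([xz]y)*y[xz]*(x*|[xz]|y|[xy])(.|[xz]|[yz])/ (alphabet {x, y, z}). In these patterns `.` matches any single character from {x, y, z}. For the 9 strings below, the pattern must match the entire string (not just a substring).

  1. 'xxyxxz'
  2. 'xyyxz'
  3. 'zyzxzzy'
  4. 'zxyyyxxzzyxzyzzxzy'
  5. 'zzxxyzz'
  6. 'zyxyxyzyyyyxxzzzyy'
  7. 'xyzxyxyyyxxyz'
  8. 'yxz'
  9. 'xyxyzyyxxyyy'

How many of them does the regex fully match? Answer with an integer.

2

1 → no match
2 → match
3 → no match
4 → no match
5 → no match
6 → no match
7 → no match
8 → match
9 → no match
Total matched: 2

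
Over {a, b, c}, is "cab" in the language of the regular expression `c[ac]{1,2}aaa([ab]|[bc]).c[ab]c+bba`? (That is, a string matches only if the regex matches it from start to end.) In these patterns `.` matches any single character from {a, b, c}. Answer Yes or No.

No

Every match must end with "cbba", but "cab" does not.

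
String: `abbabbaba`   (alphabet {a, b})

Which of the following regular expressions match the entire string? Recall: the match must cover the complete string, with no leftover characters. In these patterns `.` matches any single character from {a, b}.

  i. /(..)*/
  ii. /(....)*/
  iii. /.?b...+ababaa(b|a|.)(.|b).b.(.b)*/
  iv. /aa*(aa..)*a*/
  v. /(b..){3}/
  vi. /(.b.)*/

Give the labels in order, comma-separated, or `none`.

i → no match
ii → no match
iii → no match
iv → no match
v → no match — must start with `b`
vi → match

vi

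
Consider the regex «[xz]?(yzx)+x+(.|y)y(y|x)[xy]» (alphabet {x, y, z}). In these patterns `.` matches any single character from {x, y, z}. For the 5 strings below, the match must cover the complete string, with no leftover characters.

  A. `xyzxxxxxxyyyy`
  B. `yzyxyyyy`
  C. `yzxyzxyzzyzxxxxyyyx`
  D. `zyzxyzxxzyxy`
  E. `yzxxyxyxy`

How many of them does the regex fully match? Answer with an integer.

A → match
B → no match
C → no match
D → match
E → no match
Total matched: 2

2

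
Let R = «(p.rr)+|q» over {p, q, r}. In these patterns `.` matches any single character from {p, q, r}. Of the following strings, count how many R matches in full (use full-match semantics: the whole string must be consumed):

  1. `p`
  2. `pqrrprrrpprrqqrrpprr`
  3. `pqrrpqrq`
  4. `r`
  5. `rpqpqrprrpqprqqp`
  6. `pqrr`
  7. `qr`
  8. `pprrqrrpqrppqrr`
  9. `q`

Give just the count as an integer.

1 → no match
2 → no match
3 → no match
4 → no match
5 → no match
6 → match
7 → no match
8 → no match
9 → match
Total matched: 2

2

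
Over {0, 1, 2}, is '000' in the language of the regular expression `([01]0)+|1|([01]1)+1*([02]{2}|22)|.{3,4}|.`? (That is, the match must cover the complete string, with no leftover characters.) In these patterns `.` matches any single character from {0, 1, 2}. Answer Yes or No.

Yes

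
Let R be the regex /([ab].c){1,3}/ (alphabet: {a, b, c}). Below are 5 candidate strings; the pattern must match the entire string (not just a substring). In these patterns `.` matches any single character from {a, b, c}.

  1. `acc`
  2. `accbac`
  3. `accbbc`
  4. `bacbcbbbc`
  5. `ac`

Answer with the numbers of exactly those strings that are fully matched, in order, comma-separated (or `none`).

1, 2, 3

1 → match
2 → match
3 → match
4 → no match
5 → no match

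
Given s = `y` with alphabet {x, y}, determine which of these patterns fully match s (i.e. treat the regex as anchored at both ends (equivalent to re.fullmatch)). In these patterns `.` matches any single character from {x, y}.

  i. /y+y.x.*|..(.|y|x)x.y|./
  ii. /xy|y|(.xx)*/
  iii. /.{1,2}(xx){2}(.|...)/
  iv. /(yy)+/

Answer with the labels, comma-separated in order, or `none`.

i, ii

i → match
ii → match
iii → no match
iv → no match — must start with `yy`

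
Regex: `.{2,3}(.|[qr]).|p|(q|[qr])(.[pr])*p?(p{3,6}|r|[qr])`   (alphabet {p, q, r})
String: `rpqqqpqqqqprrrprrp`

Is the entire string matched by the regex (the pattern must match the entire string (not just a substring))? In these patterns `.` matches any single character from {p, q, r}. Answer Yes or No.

No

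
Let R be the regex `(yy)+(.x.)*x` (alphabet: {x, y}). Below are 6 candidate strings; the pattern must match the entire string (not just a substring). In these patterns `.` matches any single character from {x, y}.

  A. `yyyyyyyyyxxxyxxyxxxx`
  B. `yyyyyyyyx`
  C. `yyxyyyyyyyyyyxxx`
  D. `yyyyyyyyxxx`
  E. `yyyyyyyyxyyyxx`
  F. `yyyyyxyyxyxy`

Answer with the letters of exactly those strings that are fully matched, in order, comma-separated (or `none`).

B

A → no match
B → match
C → no match
D → no match
E → no match
F → no match — must end with `x`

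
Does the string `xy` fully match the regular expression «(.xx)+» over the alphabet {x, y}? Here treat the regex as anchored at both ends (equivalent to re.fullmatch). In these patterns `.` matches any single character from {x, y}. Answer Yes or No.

Every match must end with `xx`, but `xy` does not.

No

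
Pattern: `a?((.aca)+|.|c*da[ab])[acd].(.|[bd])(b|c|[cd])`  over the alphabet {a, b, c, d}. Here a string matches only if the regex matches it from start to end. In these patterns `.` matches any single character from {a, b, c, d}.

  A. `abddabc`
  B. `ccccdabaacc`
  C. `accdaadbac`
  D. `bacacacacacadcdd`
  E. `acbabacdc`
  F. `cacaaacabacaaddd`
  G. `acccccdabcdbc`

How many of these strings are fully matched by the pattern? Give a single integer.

A → no match
B → match
C → match
D → match
E → no match
F → match
G → match
Total matched: 5

5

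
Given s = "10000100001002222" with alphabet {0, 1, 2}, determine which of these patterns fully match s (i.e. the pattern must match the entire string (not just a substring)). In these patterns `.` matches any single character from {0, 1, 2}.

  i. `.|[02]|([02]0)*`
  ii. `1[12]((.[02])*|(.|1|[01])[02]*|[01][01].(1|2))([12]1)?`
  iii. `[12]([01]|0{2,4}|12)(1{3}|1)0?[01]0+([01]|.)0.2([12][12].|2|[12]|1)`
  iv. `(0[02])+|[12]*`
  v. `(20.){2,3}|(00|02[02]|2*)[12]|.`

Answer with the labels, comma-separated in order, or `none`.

i → no match
ii → no match
iii → match
iv → no match
v → no match

iii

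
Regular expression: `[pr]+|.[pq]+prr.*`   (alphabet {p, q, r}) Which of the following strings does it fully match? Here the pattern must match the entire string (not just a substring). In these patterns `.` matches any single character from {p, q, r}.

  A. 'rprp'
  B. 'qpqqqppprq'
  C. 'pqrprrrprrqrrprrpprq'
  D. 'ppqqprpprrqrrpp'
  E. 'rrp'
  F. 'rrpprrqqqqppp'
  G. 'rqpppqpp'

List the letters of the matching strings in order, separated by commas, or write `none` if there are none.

A → match
B → no match
C → no match
D → no match
E → match
F → no match
G → no match

A, E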